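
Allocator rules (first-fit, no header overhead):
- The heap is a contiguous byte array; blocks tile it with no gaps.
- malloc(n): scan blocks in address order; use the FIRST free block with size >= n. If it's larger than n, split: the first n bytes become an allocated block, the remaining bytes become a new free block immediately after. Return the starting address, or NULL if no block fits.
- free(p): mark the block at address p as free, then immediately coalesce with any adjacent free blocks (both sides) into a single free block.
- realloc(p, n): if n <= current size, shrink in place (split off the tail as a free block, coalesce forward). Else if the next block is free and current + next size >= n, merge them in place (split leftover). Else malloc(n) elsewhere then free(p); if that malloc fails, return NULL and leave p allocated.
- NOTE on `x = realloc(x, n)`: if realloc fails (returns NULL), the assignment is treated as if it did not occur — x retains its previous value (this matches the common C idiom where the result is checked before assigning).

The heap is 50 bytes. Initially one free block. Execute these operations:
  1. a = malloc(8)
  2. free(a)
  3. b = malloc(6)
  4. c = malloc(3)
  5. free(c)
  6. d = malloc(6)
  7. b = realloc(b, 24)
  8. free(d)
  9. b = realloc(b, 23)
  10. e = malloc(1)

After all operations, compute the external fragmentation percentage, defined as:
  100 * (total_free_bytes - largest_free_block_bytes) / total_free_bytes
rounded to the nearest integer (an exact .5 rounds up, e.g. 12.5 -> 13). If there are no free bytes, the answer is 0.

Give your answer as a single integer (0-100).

Answer: 42

Derivation:
Op 1: a = malloc(8) -> a = 0; heap: [0-7 ALLOC][8-49 FREE]
Op 2: free(a) -> (freed a); heap: [0-49 FREE]
Op 3: b = malloc(6) -> b = 0; heap: [0-5 ALLOC][6-49 FREE]
Op 4: c = malloc(3) -> c = 6; heap: [0-5 ALLOC][6-8 ALLOC][9-49 FREE]
Op 5: free(c) -> (freed c); heap: [0-5 ALLOC][6-49 FREE]
Op 6: d = malloc(6) -> d = 6; heap: [0-5 ALLOC][6-11 ALLOC][12-49 FREE]
Op 7: b = realloc(b, 24) -> b = 12; heap: [0-5 FREE][6-11 ALLOC][12-35 ALLOC][36-49 FREE]
Op 8: free(d) -> (freed d); heap: [0-11 FREE][12-35 ALLOC][36-49 FREE]
Op 9: b = realloc(b, 23) -> b = 12; heap: [0-11 FREE][12-34 ALLOC][35-49 FREE]
Op 10: e = malloc(1) -> e = 0; heap: [0-0 ALLOC][1-11 FREE][12-34 ALLOC][35-49 FREE]
Free blocks: [11 15] total_free=26 largest=15 -> 100*(26-15)/26 = 1100/26 ≈ 42.308 -> rounds to 42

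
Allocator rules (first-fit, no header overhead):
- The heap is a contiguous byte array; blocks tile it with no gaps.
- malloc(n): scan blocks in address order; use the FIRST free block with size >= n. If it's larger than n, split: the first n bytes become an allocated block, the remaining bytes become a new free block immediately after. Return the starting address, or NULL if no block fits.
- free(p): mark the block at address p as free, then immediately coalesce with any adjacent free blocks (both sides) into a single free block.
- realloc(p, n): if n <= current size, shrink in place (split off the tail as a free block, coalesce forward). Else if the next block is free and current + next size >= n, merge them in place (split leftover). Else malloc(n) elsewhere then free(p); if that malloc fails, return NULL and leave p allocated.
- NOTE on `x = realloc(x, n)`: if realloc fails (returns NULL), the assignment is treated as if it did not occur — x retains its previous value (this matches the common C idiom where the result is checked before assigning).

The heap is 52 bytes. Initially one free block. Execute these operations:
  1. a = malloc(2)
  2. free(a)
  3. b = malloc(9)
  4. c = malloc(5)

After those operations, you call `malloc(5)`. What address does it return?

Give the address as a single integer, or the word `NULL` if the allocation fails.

Op 1: a = malloc(2) -> a = 0; heap: [0-1 ALLOC][2-51 FREE]
Op 2: free(a) -> (freed a); heap: [0-51 FREE]
Op 3: b = malloc(9) -> b = 0; heap: [0-8 ALLOC][9-51 FREE]
Op 4: c = malloc(5) -> c = 9; heap: [0-8 ALLOC][9-13 ALLOC][14-51 FREE]
malloc(5): first-fit scan over [0-8 ALLOC][9-13 ALLOC][14-51 FREE] -> 14

Answer: 14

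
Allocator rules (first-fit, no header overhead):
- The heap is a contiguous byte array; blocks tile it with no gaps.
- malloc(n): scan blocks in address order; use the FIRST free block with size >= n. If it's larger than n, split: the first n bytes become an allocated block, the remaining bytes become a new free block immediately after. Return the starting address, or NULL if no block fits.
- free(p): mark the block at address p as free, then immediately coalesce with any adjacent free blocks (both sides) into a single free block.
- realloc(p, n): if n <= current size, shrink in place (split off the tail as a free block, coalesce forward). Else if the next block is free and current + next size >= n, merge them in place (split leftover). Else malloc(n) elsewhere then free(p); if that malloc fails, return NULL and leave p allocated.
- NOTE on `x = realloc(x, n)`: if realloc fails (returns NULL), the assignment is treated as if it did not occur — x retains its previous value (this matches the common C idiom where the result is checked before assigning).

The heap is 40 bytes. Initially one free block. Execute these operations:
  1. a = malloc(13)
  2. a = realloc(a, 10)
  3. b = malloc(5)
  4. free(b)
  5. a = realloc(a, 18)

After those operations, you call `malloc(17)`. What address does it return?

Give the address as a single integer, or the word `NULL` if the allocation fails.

Op 1: a = malloc(13) -> a = 0; heap: [0-12 ALLOC][13-39 FREE]
Op 2: a = realloc(a, 10) -> a = 0; heap: [0-9 ALLOC][10-39 FREE]
Op 3: b = malloc(5) -> b = 10; heap: [0-9 ALLOC][10-14 ALLOC][15-39 FREE]
Op 4: free(b) -> (freed b); heap: [0-9 ALLOC][10-39 FREE]
Op 5: a = realloc(a, 18) -> a = 0; heap: [0-17 ALLOC][18-39 FREE]
malloc(17): first-fit scan over [0-17 ALLOC][18-39 FREE] -> 18

Answer: 18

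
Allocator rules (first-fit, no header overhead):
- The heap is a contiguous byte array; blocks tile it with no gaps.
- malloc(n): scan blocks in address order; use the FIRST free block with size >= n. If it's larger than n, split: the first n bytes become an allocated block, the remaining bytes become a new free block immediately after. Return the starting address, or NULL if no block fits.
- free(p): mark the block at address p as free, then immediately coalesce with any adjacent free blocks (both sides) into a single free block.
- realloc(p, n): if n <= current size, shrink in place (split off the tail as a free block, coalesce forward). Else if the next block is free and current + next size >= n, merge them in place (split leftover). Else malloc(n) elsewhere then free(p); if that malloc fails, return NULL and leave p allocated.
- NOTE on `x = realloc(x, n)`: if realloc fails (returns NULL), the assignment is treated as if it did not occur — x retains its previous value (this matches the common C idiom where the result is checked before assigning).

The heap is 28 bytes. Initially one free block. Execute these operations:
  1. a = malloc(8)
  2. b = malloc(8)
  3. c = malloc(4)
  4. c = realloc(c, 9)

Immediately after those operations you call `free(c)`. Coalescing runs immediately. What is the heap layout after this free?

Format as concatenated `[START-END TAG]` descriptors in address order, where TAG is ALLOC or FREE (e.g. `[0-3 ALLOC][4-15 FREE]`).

Op 1: a = malloc(8) -> a = 0; heap: [0-7 ALLOC][8-27 FREE]
Op 2: b = malloc(8) -> b = 8; heap: [0-7 ALLOC][8-15 ALLOC][16-27 FREE]
Op 3: c = malloc(4) -> c = 16; heap: [0-7 ALLOC][8-15 ALLOC][16-19 ALLOC][20-27 FREE]
Op 4: c = realloc(c, 9) -> c = 16; heap: [0-7 ALLOC][8-15 ALLOC][16-24 ALLOC][25-27 FREE]
free(c): c = 16 -> block [16-24 ALLOC]; mark free, coalesce with adjacent free neighbors -> [0-7 ALLOC][8-15 ALLOC][16-27 FREE]

Answer: [0-7 ALLOC][8-15 ALLOC][16-27 FREE]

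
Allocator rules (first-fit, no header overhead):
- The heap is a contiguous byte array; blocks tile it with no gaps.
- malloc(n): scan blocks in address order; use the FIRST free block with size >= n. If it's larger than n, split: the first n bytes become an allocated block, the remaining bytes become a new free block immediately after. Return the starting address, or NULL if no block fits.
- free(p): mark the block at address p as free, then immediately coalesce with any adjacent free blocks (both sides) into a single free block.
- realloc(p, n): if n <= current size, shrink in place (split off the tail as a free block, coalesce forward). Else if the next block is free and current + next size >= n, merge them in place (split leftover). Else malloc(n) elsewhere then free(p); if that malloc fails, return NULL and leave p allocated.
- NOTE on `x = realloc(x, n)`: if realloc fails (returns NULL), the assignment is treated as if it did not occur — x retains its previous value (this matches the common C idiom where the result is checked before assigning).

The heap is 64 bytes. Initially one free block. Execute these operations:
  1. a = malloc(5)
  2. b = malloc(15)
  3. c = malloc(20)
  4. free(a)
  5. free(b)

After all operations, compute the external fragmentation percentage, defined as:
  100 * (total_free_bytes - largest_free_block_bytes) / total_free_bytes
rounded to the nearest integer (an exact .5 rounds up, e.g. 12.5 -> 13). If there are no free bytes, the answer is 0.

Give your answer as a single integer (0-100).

Op 1: a = malloc(5) -> a = 0; heap: [0-4 ALLOC][5-63 FREE]
Op 2: b = malloc(15) -> b = 5; heap: [0-4 ALLOC][5-19 ALLOC][20-63 FREE]
Op 3: c = malloc(20) -> c = 20; heap: [0-4 ALLOC][5-19 ALLOC][20-39 ALLOC][40-63 FREE]
Op 4: free(a) -> (freed a); heap: [0-4 FREE][5-19 ALLOC][20-39 ALLOC][40-63 FREE]
Op 5: free(b) -> (freed b); heap: [0-19 FREE][20-39 ALLOC][40-63 FREE]
Free blocks: [20 24] total_free=44 largest=24 -> 100*(44-24)/44 = 2000/44 ≈ 45.455 -> rounds to 45

Answer: 45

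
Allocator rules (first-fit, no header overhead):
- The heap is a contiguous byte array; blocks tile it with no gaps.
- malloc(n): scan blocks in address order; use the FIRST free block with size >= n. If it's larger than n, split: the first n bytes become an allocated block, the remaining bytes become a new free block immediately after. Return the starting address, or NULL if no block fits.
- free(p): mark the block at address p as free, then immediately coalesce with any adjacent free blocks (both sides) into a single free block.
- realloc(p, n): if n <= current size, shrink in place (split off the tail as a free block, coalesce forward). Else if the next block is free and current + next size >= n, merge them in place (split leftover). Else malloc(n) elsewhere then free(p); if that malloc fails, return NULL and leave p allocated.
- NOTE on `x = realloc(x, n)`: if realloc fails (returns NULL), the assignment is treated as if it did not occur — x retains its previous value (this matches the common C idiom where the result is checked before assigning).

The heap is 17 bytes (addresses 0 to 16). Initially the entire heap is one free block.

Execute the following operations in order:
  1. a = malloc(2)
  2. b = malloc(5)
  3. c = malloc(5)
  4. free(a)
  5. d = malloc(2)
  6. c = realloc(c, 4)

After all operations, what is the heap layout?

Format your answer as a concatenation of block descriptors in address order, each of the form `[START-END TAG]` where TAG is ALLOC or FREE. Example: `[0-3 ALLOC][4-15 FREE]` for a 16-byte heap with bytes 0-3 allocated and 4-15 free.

Op 1: a = malloc(2) -> a = 0; heap: [0-1 ALLOC][2-16 FREE]
Op 2: b = malloc(5) -> b = 2; heap: [0-1 ALLOC][2-6 ALLOC][7-16 FREE]
Op 3: c = malloc(5) -> c = 7; heap: [0-1 ALLOC][2-6 ALLOC][7-11 ALLOC][12-16 FREE]
Op 4: free(a) -> (freed a); heap: [0-1 FREE][2-6 ALLOC][7-11 ALLOC][12-16 FREE]
Op 5: d = malloc(2) -> d = 0; heap: [0-1 ALLOC][2-6 ALLOC][7-11 ALLOC][12-16 FREE]
Op 6: c = realloc(c, 4) -> c = 7; heap: [0-1 ALLOC][2-6 ALLOC][7-10 ALLOC][11-16 FREE]

Answer: [0-1 ALLOC][2-6 ALLOC][7-10 ALLOC][11-16 FREE]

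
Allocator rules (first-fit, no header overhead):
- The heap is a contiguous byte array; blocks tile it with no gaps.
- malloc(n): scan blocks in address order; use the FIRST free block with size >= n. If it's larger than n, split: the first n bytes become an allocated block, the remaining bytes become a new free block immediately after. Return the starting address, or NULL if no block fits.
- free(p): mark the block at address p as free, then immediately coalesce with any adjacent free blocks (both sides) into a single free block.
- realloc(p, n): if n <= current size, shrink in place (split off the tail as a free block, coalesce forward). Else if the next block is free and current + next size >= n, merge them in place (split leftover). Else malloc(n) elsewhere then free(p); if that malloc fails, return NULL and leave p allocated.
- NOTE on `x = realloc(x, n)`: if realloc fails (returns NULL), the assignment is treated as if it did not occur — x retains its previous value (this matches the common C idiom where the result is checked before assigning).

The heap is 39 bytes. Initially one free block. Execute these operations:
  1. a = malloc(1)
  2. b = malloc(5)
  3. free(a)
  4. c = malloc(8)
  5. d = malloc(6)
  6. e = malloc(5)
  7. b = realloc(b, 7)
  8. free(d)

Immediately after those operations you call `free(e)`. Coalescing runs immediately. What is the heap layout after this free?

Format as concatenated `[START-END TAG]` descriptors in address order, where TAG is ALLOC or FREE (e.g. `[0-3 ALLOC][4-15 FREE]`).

Answer: [0-5 FREE][6-13 ALLOC][14-24 FREE][25-31 ALLOC][32-38 FREE]

Derivation:
Op 1: a = malloc(1) -> a = 0; heap: [0-0 ALLOC][1-38 FREE]
Op 2: b = malloc(5) -> b = 1; heap: [0-0 ALLOC][1-5 ALLOC][6-38 FREE]
Op 3: free(a) -> (freed a); heap: [0-0 FREE][1-5 ALLOC][6-38 FREE]
Op 4: c = malloc(8) -> c = 6; heap: [0-0 FREE][1-5 ALLOC][6-13 ALLOC][14-38 FREE]
Op 5: d = malloc(6) -> d = 14; heap: [0-0 FREE][1-5 ALLOC][6-13 ALLOC][14-19 ALLOC][20-38 FREE]
Op 6: e = malloc(5) -> e = 20; heap: [0-0 FREE][1-5 ALLOC][6-13 ALLOC][14-19 ALLOC][20-24 ALLOC][25-38 FREE]
Op 7: b = realloc(b, 7) -> b = 25; heap: [0-5 FREE][6-13 ALLOC][14-19 ALLOC][20-24 ALLOC][25-31 ALLOC][32-38 FREE]
Op 8: free(d) -> (freed d); heap: [0-5 FREE][6-13 ALLOC][14-19 FREE][20-24 ALLOC][25-31 ALLOC][32-38 FREE]
free(e): e = 20 -> block [20-24 ALLOC]; mark free, coalesce with adjacent free neighbors -> [0-5 FREE][6-13 ALLOC][14-24 FREE][25-31 ALLOC][32-38 FREE]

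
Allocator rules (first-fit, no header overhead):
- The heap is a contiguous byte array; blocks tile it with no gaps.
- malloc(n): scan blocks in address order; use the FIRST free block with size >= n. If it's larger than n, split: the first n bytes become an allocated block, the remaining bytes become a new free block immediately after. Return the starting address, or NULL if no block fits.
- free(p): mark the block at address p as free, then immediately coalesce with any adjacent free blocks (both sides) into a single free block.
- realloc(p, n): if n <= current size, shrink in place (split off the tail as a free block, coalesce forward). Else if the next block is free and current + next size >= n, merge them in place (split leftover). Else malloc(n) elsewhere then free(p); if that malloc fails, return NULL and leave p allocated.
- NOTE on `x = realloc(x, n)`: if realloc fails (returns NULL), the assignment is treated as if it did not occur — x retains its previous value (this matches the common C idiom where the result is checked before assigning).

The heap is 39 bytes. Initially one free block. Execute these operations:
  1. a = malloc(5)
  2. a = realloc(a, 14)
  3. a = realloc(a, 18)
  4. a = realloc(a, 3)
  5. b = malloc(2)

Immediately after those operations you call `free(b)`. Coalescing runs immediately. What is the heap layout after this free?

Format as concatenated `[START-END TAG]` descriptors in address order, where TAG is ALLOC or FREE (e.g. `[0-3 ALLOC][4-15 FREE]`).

Op 1: a = malloc(5) -> a = 0; heap: [0-4 ALLOC][5-38 FREE]
Op 2: a = realloc(a, 14) -> a = 0; heap: [0-13 ALLOC][14-38 FREE]
Op 3: a = realloc(a, 18) -> a = 0; heap: [0-17 ALLOC][18-38 FREE]
Op 4: a = realloc(a, 3) -> a = 0; heap: [0-2 ALLOC][3-38 FREE]
Op 5: b = malloc(2) -> b = 3; heap: [0-2 ALLOC][3-4 ALLOC][5-38 FREE]
free(b): b = 3 -> block [3-4 ALLOC]; mark free, coalesce with adjacent free neighbors -> [0-2 ALLOC][3-38 FREE]

Answer: [0-2 ALLOC][3-38 FREE]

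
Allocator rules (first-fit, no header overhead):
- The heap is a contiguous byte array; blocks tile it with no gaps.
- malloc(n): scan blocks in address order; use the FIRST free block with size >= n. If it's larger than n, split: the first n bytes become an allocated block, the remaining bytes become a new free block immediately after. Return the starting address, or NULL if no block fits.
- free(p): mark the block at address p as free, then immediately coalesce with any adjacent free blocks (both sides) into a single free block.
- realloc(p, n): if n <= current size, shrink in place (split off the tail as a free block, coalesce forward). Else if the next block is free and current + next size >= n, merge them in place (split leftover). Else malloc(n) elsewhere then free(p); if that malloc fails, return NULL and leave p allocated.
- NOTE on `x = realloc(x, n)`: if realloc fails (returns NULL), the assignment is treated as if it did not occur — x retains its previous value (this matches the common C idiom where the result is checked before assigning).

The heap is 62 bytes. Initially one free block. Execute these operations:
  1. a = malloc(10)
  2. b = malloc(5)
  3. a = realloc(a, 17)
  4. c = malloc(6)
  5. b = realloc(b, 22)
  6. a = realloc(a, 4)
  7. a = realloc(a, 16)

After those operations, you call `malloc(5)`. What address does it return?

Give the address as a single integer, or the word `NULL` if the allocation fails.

Op 1: a = malloc(10) -> a = 0; heap: [0-9 ALLOC][10-61 FREE]
Op 2: b = malloc(5) -> b = 10; heap: [0-9 ALLOC][10-14 ALLOC][15-61 FREE]
Op 3: a = realloc(a, 17) -> a = 15; heap: [0-9 FREE][10-14 ALLOC][15-31 ALLOC][32-61 FREE]
Op 4: c = malloc(6) -> c = 0; heap: [0-5 ALLOC][6-9 FREE][10-14 ALLOC][15-31 ALLOC][32-61 FREE]
Op 5: b = realloc(b, 22) -> b = 32; heap: [0-5 ALLOC][6-14 FREE][15-31 ALLOC][32-53 ALLOC][54-61 FREE]
Op 6: a = realloc(a, 4) -> a = 15; heap: [0-5 ALLOC][6-14 FREE][15-18 ALLOC][19-31 FREE][32-53 ALLOC][54-61 FREE]
Op 7: a = realloc(a, 16) -> a = 15; heap: [0-5 ALLOC][6-14 FREE][15-30 ALLOC][31-31 FREE][32-53 ALLOC][54-61 FREE]
malloc(5): first-fit scan over [0-5 ALLOC][6-14 FREE][15-30 ALLOC][31-31 FREE][32-53 ALLOC][54-61 FREE] -> 6

Answer: 6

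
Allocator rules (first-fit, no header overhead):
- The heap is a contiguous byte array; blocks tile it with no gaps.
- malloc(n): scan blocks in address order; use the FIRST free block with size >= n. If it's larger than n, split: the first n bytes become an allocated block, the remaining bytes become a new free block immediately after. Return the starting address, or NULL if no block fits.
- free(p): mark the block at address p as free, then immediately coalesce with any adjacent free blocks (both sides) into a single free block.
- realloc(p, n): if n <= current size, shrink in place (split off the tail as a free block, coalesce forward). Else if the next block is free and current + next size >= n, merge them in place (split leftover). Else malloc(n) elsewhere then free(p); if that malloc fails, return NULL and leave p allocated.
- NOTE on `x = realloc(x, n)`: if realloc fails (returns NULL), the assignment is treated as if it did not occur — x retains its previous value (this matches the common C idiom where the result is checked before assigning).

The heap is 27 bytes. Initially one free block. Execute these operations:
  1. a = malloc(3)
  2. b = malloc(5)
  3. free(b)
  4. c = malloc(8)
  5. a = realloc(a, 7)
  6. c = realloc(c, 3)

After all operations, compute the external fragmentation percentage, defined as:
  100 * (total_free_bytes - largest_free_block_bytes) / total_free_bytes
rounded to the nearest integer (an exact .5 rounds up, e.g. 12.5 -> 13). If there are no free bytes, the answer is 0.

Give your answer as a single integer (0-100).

Op 1: a = malloc(3) -> a = 0; heap: [0-2 ALLOC][3-26 FREE]
Op 2: b = malloc(5) -> b = 3; heap: [0-2 ALLOC][3-7 ALLOC][8-26 FREE]
Op 3: free(b) -> (freed b); heap: [0-2 ALLOC][3-26 FREE]
Op 4: c = malloc(8) -> c = 3; heap: [0-2 ALLOC][3-10 ALLOC][11-26 FREE]
Op 5: a = realloc(a, 7) -> a = 11; heap: [0-2 FREE][3-10 ALLOC][11-17 ALLOC][18-26 FREE]
Op 6: c = realloc(c, 3) -> c = 3; heap: [0-2 FREE][3-5 ALLOC][6-10 FREE][11-17 ALLOC][18-26 FREE]
Free blocks: [3 5 9] total_free=17 largest=9 -> 100*(17-9)/17 = 800/17 ≈ 47.059 -> rounds to 47

Answer: 47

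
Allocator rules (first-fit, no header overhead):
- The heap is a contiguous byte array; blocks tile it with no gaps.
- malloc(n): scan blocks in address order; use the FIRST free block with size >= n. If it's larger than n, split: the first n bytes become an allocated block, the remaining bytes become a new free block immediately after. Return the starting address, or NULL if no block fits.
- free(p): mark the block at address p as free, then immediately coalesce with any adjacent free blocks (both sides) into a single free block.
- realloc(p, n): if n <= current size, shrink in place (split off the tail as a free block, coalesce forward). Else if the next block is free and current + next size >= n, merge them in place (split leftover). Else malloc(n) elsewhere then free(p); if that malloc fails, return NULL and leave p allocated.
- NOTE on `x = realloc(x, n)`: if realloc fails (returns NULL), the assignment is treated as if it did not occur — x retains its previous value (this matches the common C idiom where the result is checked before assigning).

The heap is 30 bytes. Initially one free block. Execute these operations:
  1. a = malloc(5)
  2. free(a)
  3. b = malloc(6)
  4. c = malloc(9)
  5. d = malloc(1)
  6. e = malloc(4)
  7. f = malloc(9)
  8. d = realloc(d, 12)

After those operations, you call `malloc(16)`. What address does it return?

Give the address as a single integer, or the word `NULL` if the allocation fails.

Op 1: a = malloc(5) -> a = 0; heap: [0-4 ALLOC][5-29 FREE]
Op 2: free(a) -> (freed a); heap: [0-29 FREE]
Op 3: b = malloc(6) -> b = 0; heap: [0-5 ALLOC][6-29 FREE]
Op 4: c = malloc(9) -> c = 6; heap: [0-5 ALLOC][6-14 ALLOC][15-29 FREE]
Op 5: d = malloc(1) -> d = 15; heap: [0-5 ALLOC][6-14 ALLOC][15-15 ALLOC][16-29 FREE]
Op 6: e = malloc(4) -> e = 16; heap: [0-5 ALLOC][6-14 ALLOC][15-15 ALLOC][16-19 ALLOC][20-29 FREE]
Op 7: f = malloc(9) -> f = 20; heap: [0-5 ALLOC][6-14 ALLOC][15-15 ALLOC][16-19 ALLOC][20-28 ALLOC][29-29 FREE]
Op 8: d = realloc(d, 12) -> NULL (d unchanged); heap: [0-5 ALLOC][6-14 ALLOC][15-15 ALLOC][16-19 ALLOC][20-28 ALLOC][29-29 FREE]
malloc(16): first-fit scan over [0-5 ALLOC][6-14 ALLOC][15-15 ALLOC][16-19 ALLOC][20-28 ALLOC][29-29 FREE] -> NULL

Answer: NULL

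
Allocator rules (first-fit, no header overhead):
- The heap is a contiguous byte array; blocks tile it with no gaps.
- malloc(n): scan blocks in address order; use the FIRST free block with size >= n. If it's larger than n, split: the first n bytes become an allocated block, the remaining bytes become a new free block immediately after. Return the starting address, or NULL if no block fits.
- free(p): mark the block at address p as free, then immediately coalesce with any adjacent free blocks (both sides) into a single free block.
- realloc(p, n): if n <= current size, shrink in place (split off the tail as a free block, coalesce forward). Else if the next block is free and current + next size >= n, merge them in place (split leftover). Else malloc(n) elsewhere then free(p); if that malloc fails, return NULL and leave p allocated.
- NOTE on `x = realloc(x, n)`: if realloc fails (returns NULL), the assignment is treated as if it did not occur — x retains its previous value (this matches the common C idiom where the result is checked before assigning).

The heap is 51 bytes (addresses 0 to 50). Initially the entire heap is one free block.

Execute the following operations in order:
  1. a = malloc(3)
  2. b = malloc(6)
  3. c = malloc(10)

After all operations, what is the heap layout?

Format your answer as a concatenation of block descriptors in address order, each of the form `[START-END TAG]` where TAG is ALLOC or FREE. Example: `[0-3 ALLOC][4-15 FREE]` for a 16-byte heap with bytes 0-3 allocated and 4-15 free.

Op 1: a = malloc(3) -> a = 0; heap: [0-2 ALLOC][3-50 FREE]
Op 2: b = malloc(6) -> b = 3; heap: [0-2 ALLOC][3-8 ALLOC][9-50 FREE]
Op 3: c = malloc(10) -> c = 9; heap: [0-2 ALLOC][3-8 ALLOC][9-18 ALLOC][19-50 FREE]

Answer: [0-2 ALLOC][3-8 ALLOC][9-18 ALLOC][19-50 FREE]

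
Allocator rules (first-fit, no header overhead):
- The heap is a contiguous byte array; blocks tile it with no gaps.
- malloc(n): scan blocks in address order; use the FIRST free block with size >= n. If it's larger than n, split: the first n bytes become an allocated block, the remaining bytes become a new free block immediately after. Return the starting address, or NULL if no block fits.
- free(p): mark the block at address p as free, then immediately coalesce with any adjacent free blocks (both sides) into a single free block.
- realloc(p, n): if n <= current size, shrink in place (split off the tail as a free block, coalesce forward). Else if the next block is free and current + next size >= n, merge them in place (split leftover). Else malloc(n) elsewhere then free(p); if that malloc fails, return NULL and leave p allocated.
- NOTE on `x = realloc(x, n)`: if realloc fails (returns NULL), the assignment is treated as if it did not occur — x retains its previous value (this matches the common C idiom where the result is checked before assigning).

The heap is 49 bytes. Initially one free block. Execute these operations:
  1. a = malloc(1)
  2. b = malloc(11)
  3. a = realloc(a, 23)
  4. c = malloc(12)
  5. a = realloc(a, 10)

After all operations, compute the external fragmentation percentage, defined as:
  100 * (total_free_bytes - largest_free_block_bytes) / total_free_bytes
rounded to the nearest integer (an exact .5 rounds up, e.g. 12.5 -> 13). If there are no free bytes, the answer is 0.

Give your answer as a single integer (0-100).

Op 1: a = malloc(1) -> a = 0; heap: [0-0 ALLOC][1-48 FREE]
Op 2: b = malloc(11) -> b = 1; heap: [0-0 ALLOC][1-11 ALLOC][12-48 FREE]
Op 3: a = realloc(a, 23) -> a = 12; heap: [0-0 FREE][1-11 ALLOC][12-34 ALLOC][35-48 FREE]
Op 4: c = malloc(12) -> c = 35; heap: [0-0 FREE][1-11 ALLOC][12-34 ALLOC][35-46 ALLOC][47-48 FREE]
Op 5: a = realloc(a, 10) -> a = 12; heap: [0-0 FREE][1-11 ALLOC][12-21 ALLOC][22-34 FREE][35-46 ALLOC][47-48 FREE]
Free blocks: [1 13 2] total_free=16 largest=13 -> 100*(16-13)/16 = 300/16 = 18.75 -> rounds to 19

Answer: 19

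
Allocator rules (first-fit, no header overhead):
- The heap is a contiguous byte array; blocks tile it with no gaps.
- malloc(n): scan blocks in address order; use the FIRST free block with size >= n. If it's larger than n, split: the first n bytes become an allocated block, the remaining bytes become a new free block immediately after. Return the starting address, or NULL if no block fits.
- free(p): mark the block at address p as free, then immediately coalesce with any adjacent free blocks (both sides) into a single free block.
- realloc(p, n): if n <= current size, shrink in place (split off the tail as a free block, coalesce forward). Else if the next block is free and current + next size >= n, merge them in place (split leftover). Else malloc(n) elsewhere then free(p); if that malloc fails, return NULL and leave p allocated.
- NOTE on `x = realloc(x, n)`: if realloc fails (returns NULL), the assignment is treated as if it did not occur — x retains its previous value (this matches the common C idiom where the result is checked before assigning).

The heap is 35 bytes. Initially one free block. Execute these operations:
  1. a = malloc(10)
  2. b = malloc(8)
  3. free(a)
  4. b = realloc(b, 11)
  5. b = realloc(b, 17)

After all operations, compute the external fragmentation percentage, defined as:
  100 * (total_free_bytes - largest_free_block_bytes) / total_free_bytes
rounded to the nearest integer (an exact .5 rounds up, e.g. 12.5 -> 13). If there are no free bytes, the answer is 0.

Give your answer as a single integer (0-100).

Op 1: a = malloc(10) -> a = 0; heap: [0-9 ALLOC][10-34 FREE]
Op 2: b = malloc(8) -> b = 10; heap: [0-9 ALLOC][10-17 ALLOC][18-34 FREE]
Op 3: free(a) -> (freed a); heap: [0-9 FREE][10-17 ALLOC][18-34 FREE]
Op 4: b = realloc(b, 11) -> b = 10; heap: [0-9 FREE][10-20 ALLOC][21-34 FREE]
Op 5: b = realloc(b, 17) -> b = 10; heap: [0-9 FREE][10-26 ALLOC][27-34 FREE]
Free blocks: [10 8] total_free=18 largest=10 -> 100*(18-10)/18 = 800/18 ≈ 44.444 -> rounds to 44

Answer: 44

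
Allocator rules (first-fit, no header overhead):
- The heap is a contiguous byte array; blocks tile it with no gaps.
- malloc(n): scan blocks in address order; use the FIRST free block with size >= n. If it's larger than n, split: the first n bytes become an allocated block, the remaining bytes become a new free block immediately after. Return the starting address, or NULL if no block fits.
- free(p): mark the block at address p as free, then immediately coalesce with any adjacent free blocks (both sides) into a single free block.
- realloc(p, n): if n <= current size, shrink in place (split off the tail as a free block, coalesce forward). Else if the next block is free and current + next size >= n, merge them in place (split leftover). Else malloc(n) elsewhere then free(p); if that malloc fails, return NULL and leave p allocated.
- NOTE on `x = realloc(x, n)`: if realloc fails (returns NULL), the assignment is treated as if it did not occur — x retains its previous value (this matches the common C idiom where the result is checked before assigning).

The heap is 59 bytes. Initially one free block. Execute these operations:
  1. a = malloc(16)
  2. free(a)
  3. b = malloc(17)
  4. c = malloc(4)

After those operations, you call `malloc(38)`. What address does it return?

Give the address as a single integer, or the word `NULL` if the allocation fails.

Op 1: a = malloc(16) -> a = 0; heap: [0-15 ALLOC][16-58 FREE]
Op 2: free(a) -> (freed a); heap: [0-58 FREE]
Op 3: b = malloc(17) -> b = 0; heap: [0-16 ALLOC][17-58 FREE]
Op 4: c = malloc(4) -> c = 17; heap: [0-16 ALLOC][17-20 ALLOC][21-58 FREE]
malloc(38): first-fit scan over [0-16 ALLOC][17-20 ALLOC][21-58 FREE] -> 21

Answer: 21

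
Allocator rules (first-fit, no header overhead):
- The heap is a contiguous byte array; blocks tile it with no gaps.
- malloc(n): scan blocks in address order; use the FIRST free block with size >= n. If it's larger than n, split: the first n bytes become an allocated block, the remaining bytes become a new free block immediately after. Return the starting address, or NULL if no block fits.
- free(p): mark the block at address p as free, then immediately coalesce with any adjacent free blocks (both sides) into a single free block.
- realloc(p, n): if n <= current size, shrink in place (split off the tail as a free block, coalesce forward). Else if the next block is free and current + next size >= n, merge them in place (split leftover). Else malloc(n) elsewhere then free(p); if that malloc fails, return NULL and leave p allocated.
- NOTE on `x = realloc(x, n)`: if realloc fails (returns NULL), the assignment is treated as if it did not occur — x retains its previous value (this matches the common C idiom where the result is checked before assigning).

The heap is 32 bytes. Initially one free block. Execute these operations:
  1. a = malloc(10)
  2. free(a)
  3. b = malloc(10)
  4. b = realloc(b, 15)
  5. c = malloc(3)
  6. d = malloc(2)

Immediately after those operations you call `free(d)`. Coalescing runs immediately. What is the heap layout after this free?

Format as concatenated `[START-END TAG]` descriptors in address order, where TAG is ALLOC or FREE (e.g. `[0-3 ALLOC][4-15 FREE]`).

Op 1: a = malloc(10) -> a = 0; heap: [0-9 ALLOC][10-31 FREE]
Op 2: free(a) -> (freed a); heap: [0-31 FREE]
Op 3: b = malloc(10) -> b = 0; heap: [0-9 ALLOC][10-31 FREE]
Op 4: b = realloc(b, 15) -> b = 0; heap: [0-14 ALLOC][15-31 FREE]
Op 5: c = malloc(3) -> c = 15; heap: [0-14 ALLOC][15-17 ALLOC][18-31 FREE]
Op 6: d = malloc(2) -> d = 18; heap: [0-14 ALLOC][15-17 ALLOC][18-19 ALLOC][20-31 FREE]
free(d): d = 18 -> block [18-19 ALLOC]; mark free, coalesce with adjacent free neighbors -> [0-14 ALLOC][15-17 ALLOC][18-31 FREE]

Answer: [0-14 ALLOC][15-17 ALLOC][18-31 FREE]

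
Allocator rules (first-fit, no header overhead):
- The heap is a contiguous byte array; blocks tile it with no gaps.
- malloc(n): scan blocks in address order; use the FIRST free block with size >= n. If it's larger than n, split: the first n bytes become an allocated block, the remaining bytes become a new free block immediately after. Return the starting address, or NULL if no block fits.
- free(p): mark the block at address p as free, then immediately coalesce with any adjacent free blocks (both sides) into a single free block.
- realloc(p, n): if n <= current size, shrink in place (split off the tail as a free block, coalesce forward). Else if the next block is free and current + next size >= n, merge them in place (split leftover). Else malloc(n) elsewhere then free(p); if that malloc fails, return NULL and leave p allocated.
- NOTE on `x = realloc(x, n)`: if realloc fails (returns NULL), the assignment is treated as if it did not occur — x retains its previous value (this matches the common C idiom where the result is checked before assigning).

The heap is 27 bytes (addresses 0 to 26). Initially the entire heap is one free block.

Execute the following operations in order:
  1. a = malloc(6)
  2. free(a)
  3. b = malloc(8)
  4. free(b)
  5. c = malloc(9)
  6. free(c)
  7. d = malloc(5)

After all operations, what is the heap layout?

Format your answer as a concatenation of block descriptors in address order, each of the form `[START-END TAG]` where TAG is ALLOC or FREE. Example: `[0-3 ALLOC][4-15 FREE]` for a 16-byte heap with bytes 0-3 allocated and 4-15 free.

Answer: [0-4 ALLOC][5-26 FREE]

Derivation:
Op 1: a = malloc(6) -> a = 0; heap: [0-5 ALLOC][6-26 FREE]
Op 2: free(a) -> (freed a); heap: [0-26 FREE]
Op 3: b = malloc(8) -> b = 0; heap: [0-7 ALLOC][8-26 FREE]
Op 4: free(b) -> (freed b); heap: [0-26 FREE]
Op 5: c = malloc(9) -> c = 0; heap: [0-8 ALLOC][9-26 FREE]
Op 6: free(c) -> (freed c); heap: [0-26 FREE]
Op 7: d = malloc(5) -> d = 0; heap: [0-4 ALLOC][5-26 FREE]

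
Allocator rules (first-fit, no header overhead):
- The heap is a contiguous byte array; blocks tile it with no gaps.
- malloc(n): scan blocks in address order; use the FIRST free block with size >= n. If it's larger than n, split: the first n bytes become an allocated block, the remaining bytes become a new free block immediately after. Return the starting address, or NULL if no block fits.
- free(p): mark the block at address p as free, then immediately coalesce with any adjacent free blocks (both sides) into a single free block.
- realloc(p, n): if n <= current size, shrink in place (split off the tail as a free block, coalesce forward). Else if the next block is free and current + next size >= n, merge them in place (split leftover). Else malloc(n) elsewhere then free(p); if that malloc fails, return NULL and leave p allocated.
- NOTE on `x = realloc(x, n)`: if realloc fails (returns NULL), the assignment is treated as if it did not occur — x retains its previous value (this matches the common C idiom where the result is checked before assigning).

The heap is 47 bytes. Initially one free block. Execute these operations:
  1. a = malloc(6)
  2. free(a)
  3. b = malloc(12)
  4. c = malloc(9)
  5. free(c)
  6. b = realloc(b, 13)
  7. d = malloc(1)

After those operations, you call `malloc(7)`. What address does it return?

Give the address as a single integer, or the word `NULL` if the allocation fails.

Op 1: a = malloc(6) -> a = 0; heap: [0-5 ALLOC][6-46 FREE]
Op 2: free(a) -> (freed a); heap: [0-46 FREE]
Op 3: b = malloc(12) -> b = 0; heap: [0-11 ALLOC][12-46 FREE]
Op 4: c = malloc(9) -> c = 12; heap: [0-11 ALLOC][12-20 ALLOC][21-46 FREE]
Op 5: free(c) -> (freed c); heap: [0-11 ALLOC][12-46 FREE]
Op 6: b = realloc(b, 13) -> b = 0; heap: [0-12 ALLOC][13-46 FREE]
Op 7: d = malloc(1) -> d = 13; heap: [0-12 ALLOC][13-13 ALLOC][14-46 FREE]
malloc(7): first-fit scan over [0-12 ALLOC][13-13 ALLOC][14-46 FREE] -> 14

Answer: 14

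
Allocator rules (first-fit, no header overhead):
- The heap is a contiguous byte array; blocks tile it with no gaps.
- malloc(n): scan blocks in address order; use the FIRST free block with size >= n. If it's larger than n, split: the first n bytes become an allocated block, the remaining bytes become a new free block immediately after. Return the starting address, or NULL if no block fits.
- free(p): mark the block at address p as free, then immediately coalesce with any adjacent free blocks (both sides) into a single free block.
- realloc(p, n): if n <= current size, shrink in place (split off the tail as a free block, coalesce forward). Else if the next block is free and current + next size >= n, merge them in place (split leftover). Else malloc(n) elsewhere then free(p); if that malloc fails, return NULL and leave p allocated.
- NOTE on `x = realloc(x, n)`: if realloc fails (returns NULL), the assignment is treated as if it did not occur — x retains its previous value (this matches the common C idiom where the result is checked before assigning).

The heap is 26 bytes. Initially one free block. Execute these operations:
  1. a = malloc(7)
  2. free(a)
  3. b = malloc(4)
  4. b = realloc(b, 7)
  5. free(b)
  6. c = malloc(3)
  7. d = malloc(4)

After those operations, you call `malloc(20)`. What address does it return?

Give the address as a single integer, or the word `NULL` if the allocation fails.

Op 1: a = malloc(7) -> a = 0; heap: [0-6 ALLOC][7-25 FREE]
Op 2: free(a) -> (freed a); heap: [0-25 FREE]
Op 3: b = malloc(4) -> b = 0; heap: [0-3 ALLOC][4-25 FREE]
Op 4: b = realloc(b, 7) -> b = 0; heap: [0-6 ALLOC][7-25 FREE]
Op 5: free(b) -> (freed b); heap: [0-25 FREE]
Op 6: c = malloc(3) -> c = 0; heap: [0-2 ALLOC][3-25 FREE]
Op 7: d = malloc(4) -> d = 3; heap: [0-2 ALLOC][3-6 ALLOC][7-25 FREE]
malloc(20): first-fit scan over [0-2 ALLOC][3-6 ALLOC][7-25 FREE] -> NULL

Answer: NULL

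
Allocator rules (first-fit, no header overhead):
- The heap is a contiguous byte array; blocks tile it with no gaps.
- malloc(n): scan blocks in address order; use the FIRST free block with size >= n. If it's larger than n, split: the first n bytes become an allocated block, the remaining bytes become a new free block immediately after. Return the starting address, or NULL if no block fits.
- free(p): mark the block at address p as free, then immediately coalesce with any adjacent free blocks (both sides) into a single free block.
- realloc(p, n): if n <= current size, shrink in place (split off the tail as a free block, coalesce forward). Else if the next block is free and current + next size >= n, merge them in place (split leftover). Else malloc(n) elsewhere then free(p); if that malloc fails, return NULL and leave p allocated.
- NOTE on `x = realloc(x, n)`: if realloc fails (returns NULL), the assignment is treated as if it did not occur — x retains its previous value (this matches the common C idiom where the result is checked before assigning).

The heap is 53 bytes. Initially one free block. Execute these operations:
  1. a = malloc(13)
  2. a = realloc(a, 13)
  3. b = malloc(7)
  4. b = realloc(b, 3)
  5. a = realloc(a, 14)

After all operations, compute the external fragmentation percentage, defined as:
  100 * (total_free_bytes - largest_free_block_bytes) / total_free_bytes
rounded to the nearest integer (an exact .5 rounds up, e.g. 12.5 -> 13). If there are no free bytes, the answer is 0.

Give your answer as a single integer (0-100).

Answer: 36

Derivation:
Op 1: a = malloc(13) -> a = 0; heap: [0-12 ALLOC][13-52 FREE]
Op 2: a = realloc(a, 13) -> a = 0; heap: [0-12 ALLOC][13-52 FREE]
Op 3: b = malloc(7) -> b = 13; heap: [0-12 ALLOC][13-19 ALLOC][20-52 FREE]
Op 4: b = realloc(b, 3) -> b = 13; heap: [0-12 ALLOC][13-15 ALLOC][16-52 FREE]
Op 5: a = realloc(a, 14) -> a = 16; heap: [0-12 FREE][13-15 ALLOC][16-29 ALLOC][30-52 FREE]
Free blocks: [13 23] total_free=36 largest=23 -> 100*(36-23)/36 = 1300/36 ≈ 36.111 -> rounds to 36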